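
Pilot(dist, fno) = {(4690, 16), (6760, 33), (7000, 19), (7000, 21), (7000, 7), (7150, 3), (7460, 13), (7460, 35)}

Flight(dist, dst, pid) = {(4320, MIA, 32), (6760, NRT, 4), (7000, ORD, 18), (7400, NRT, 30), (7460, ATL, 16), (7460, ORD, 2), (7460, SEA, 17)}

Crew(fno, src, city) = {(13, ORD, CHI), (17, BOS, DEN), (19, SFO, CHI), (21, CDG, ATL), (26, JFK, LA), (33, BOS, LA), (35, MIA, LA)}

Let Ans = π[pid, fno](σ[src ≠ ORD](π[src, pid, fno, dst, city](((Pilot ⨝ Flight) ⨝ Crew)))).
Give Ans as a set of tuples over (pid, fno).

{(16, 35), (17, 35), (18, 19), (18, 21), (2, 35), (4, 33)}

Pilot ⋈ Flight (natural join on dist): {(6760, 33, NRT, 4), (7000, 19, ORD, 18), (7000, 21, ORD, 18), (7000, 7, ORD, 18), (7460, 13, ATL, 16), (7460, 13, ORD, 2), (7460, 13, SEA, 17), (7460, 35, ATL, 16), (7460, 35, ORD, 2), (7460, 35, SEA, 17)}
(Pilot ⨝ Flight) ⋈ Crew (natural join on fno): {(6760, 33, NRT, 4, BOS, LA), (7000, 19, ORD, 18, SFO, CHI), (7000, 21, ORD, 18, CDG, ATL), (7460, 13, ATL, 16, ORD, CHI), (7460, 13, ORD, 2, ORD, CHI), (7460, 13, SEA, 17, ORD, CHI), (7460, 35, ATL, 16, MIA, LA), (7460, 35, ORD, 2, MIA, LA), (7460, 35, SEA, 17, MIA, LA)}
π[src, pid, fno, dst, city]: project onto (src, pid, fno, dst, city) → {(BOS, 4, 33, NRT, LA), (CDG, 18, 21, ORD, ATL), (MIA, 16, 35, ATL, LA), (MIA, 17, 35, SEA, LA), (MIA, 2, 35, ORD, LA), (ORD, 16, 13, ATL, CHI), (ORD, 17, 13, SEA, CHI), (ORD, 2, 13, ORD, CHI), (SFO, 18, 19, ORD, CHI)}
Filtering on src ≠ ORD leaves {(BOS, 4, 33, NRT, LA), (CDG, 18, 21, ORD, ATL), (MIA, 16, 35, ATL, LA), (MIA, 17, 35, SEA, LA), (MIA, 2, 35, ORD, LA), (SFO, 18, 19, ORD, CHI)}.
π[pid, fno]: project onto (pid, fno) → {(16, 35), (17, 35), (18, 19), (18, 21), (2, 35), (4, 33)}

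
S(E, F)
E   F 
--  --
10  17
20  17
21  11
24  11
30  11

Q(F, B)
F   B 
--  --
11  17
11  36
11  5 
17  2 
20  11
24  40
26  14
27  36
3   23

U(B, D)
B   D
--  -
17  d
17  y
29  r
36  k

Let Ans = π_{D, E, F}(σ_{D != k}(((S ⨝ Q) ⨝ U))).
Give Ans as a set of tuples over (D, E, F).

S ⋈ Q (natural join on F): {(10, 17, 2), (20, 17, 2), (21, 11, 17), (21, 11, 36), (21, 11, 5), (24, 11, 17), (24, 11, 36), (24, 11, 5), (30, 11, 17), (30, 11, 36), (30, 11, 5)}
(S ⨝ Q) ⋈ U (natural join on B): {(21, 11, 17, d), (21, 11, 17, y), (21, 11, 36, k), (24, 11, 17, d), (24, 11, 17, y), (24, 11, 36, k), (30, 11, 17, d), (30, 11, 17, y), (30, 11, 36, k)}
Apply σ_{D != k}; surviving tuples: {(21, 11, 17, d), (21, 11, 17, y), (24, 11, 17, d), (24, 11, 17, y), (30, 11, 17, d), (30, 11, 17, y)}
π_{D, E, F} gives {(d, 21, 11), (d, 24, 11), (d, 30, 11), (y, 21, 11), (y, 24, 11), (y, 30, 11)}.

{(d, 21, 11), (d, 24, 11), (d, 30, 11), (y, 21, 11), (y, 24, 11), (y, 30, 11)}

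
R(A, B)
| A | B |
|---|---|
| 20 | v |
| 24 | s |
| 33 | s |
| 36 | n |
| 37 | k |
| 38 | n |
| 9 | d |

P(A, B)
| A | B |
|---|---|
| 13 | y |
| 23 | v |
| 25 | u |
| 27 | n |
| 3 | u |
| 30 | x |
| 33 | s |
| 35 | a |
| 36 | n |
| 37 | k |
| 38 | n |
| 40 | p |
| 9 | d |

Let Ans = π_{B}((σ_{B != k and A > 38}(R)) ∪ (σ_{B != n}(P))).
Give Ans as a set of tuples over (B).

Filtering on B != k and A > 38 leaves {}.
Filtering on B != n leaves {(13, y), (23, v), (25, u), (3, u), (30, x), (33, s), (35, a), (37, k), (40, p), (9, d)}.
Set union of the two operands is {(13, y), (23, v), (25, u), (3, u), (30, x), (33, s), (35, a), (37, k), (40, p), (9, d)}.
π_{B} gives {a, d, k, p, s, u, v, x, y} (1 duplicate(s) eliminated).

{a, d, k, p, s, u, v, x, y}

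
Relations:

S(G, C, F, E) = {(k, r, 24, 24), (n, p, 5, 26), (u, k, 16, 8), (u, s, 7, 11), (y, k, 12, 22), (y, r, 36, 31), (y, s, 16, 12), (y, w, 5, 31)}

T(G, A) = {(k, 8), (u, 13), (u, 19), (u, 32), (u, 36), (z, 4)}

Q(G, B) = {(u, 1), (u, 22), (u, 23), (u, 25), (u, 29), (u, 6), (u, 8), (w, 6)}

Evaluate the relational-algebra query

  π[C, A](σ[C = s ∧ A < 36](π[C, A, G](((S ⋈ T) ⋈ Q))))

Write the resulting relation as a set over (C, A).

{(s, 13), (s, 19), (s, 32)}

S ⋈ T (natural join on G): {(k, r, 24, 24, 8), (u, k, 16, 8, 13), (u, k, 16, 8, 19), (u, k, 16, 8, 32), (u, k, 16, 8, 36), (u, s, 7, 11, 13), (u, s, 7, 11, 19), (u, s, 7, 11, 32), (u, s, 7, 11, 36)}
(S ⋈ T) ⋈ Q (natural join on G): {(u, k, 16, 8, 13, 1), (u, k, 16, 8, 13, 22), (u, k, 16, 8, 13, 23), (u, k, 16, 8, 13, 25), (u, k, 16, 8, 13, 29), (u, k, 16, 8, 13, 6), (u, k, 16, 8, 13, 8), (u, k, 16, 8, 19, 1), (u, k, 16, 8, 19, 22), (u, k, 16, 8, 19, 23), (u, k, 16, 8, 19, 25), (u, k, 16, 8, 19, 29), (u, k, 16, 8, 19, 6), (u, k, 16, 8, 19, 8), (u, k, 16, 8, 32, 1), (u, k, 16, 8, 32, 22), (u, k, 16, 8, 32, 23), (u, k, 16, 8, 32, 25), (u, k, 16, 8, 32, 29), (u, k, 16, 8, 32, 6), (u, k, 16, 8, 32, 8), (u, k, 16, 8, 36, 1), (u, k, 16, 8, 36, 22), (u, k, 16, 8, 36, 23), (u, k, 16, 8, 36, 25), (u, k, 16, 8, 36, 29), (u, k, 16, 8, 36, 6), (u, k, 16, 8, 36, 8), (u, s, 7, 11, 13, 1), (u, s, 7, 11, 13, 22), (u, s, 7, 11, 13, 23), (u, s, 7, 11, 13, 25), (u, s, 7, 11, 13, 29), (u, s, 7, 11, 13, 6), (u, s, 7, 11, 13, 8), (u, s, 7, 11, 19, 1), (u, s, 7, 11, 19, 22), (u, s, 7, 11, 19, 23), (u, s, 7, 11, 19, 25), (u, s, 7, 11, 19, 29), (u, s, 7, 11, 19, 6), (u, s, 7, 11, 19, 8), (u, s, 7, 11, 32, 1), (u, s, 7, 11, 32, 22), (u, s, 7, 11, 32, 23), (u, s, 7, 11, 32, 25), (u, s, 7, 11, 32, 29), (u, s, 7, 11, 32, 6), (u, s, 7, 11, 32, 8), (u, s, 7, 11, 36, 1), (u, s, 7, 11, 36, 22), (u, s, 7, 11, 36, 23), (u, s, 7, 11, 36, 25), (u, s, 7, 11, 36, 29), (u, s, 7, 11, 36, 6), (u, s, 7, 11, 36, 8)}
Keep only column(s) C, A, G (48 duplicate(s) eliminated): {(k, 13, u), (k, 19, u), (k, 32, u), (k, 36, u), (s, 13, u), (s, 19, u), (s, 32, u), (s, 36, u)}
σ[C = s ∧ A < 36]: keep tuples satisfying C = s ∧ A < 36 → {(s, 13, u), (s, 19, u), (s, 32, u)}
Keep only column(s) C, A: {(s, 13), (s, 19), (s, 32)}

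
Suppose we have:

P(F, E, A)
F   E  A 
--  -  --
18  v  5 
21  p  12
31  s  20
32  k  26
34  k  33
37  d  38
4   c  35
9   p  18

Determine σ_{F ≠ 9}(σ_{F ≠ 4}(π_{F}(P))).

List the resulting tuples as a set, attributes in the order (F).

Keep only column(s) F: {18, 21, 31, 32, 34, 37, 4, 9}
σ[F ≠ 4]: keep tuples satisfying F ≠ 4 → {18, 21, 31, 32, 34, 37, 9}
σ[F ≠ 9]: keep tuples satisfying F ≠ 9 → {18, 21, 31, 32, 34, 37}

{18, 21, 31, 32, 34, 37}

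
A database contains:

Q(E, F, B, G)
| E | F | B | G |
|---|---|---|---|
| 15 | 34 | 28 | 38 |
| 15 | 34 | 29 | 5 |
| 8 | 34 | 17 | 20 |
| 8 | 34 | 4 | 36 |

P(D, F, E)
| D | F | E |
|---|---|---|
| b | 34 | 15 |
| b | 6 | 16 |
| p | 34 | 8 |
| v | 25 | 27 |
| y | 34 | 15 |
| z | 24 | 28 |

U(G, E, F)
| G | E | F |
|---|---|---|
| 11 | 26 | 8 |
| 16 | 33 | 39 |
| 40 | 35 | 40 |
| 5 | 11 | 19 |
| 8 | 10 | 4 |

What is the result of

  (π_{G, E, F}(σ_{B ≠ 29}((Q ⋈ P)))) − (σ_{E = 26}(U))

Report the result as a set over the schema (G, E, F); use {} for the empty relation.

Q ⋈ P (natural join on E, F): {(15, 34, 28, 38, b), (15, 34, 28, 38, y), (15, 34, 29, 5, b), (15, 34, 29, 5, y), (8, 34, 17, 20, p), (8, 34, 4, 36, p)}
Selection B ≠ 29: {(15, 34, 28, 38, b), (15, 34, 28, 38, y), (8, 34, 17, 20, p), (8, 34, 4, 36, p)}
Keep only column(s) G, E, F (1 duplicate(s) eliminated): {(20, 8, 34), (36, 8, 34), (38, 15, 34)}
Selection E = 26: {(11, 26, 8)}
Set difference of the two operands is {(20, 8, 34), (36, 8, 34), (38, 15, 34)}.

{(20, 8, 34), (36, 8, 34), (38, 15, 34)}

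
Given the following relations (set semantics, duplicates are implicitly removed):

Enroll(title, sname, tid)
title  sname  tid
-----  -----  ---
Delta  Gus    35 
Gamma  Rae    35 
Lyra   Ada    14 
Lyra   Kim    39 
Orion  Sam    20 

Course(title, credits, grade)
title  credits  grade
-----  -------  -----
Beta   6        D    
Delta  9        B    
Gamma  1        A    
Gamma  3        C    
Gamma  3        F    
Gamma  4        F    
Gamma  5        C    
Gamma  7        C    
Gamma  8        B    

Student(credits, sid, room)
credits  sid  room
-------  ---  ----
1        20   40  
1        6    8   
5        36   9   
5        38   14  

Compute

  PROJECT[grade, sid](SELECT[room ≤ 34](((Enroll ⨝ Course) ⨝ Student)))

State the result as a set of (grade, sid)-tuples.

{(A, 6), (C, 36), (C, 38)}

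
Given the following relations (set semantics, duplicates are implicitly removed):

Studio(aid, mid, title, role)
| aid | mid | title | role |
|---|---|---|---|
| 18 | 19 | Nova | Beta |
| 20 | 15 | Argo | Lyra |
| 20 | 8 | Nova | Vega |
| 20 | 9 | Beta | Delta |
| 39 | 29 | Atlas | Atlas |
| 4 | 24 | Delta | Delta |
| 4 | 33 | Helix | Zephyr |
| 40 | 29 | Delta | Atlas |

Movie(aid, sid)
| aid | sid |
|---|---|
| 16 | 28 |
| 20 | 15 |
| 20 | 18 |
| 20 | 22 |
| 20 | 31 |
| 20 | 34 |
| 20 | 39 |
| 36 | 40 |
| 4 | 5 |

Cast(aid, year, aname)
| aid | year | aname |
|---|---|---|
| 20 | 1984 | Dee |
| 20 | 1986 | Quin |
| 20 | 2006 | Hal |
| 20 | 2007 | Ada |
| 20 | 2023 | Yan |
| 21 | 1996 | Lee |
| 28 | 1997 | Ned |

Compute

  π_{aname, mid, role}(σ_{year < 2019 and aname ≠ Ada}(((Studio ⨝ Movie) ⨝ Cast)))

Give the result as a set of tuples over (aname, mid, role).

{(Dee, 15, Lyra), (Dee, 8, Vega), (Dee, 9, Delta), (Hal, 15, Lyra), (Hal, 8, Vega), (Hal, 9, Delta), (Quin, 15, Lyra), (Quin, 8, Vega), (Quin, 9, Delta)}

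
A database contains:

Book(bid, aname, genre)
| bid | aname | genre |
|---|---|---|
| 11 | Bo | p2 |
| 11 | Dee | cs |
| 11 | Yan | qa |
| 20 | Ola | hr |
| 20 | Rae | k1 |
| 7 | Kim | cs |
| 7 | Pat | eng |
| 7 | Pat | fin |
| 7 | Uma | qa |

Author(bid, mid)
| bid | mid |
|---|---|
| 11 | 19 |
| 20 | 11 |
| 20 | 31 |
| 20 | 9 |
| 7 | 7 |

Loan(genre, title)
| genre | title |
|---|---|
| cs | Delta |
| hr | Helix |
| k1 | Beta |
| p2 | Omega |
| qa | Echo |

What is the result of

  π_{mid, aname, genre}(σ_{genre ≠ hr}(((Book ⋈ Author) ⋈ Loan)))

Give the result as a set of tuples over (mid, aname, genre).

{(11, Rae, k1), (19, Bo, p2), (19, Dee, cs), (19, Yan, qa), (31, Rae, k1), (7, Kim, cs), (7, Uma, qa), (9, Rae, k1)}

Joining Book and Author on bid yields {(11, Bo, p2, 19), (11, Dee, cs, 19), (11, Yan, qa, 19), (20, Ola, hr, 11), (20, Ola, hr, 31), (20, Ola, hr, 9), (20, Rae, k1, 11), (20, Rae, k1, 31), (20, Rae, k1, 9), (7, Kim, cs, 7), (7, Pat, eng, 7), (7, Pat, fin, 7), (7, Uma, qa, 7)}.
Joining (Book ⋈ Author) and Loan on genre yields {(11, Bo, p2, 19, Omega), (11, Dee, cs, 19, Delta), (11, Yan, qa, 19, Echo), (20, Ola, hr, 11, Helix), (20, Ola, hr, 31, Helix), (20, Ola, hr, 9, Helix), (20, Rae, k1, 11, Beta), (20, Rae, k1, 31, Beta), (20, Rae, k1, 9, Beta), (7, Kim, cs, 7, Delta), (7, Uma, qa, 7, Echo)}.
Filtering on genre ≠ hr leaves {(11, Bo, p2, 19, Omega), (11, Dee, cs, 19, Delta), (11, Yan, qa, 19, Echo), (20, Rae, k1, 11, Beta), (20, Rae, k1, 31, Beta), (20, Rae, k1, 9, Beta), (7, Kim, cs, 7, Delta), (7, Uma, qa, 7, Echo)}.
Projecting to mid, aname, genre: {(11, Rae, k1), (19, Bo, p2), (19, Dee, cs), (19, Yan, qa), (31, Rae, k1), (7, Kim, cs), (7, Uma, qa), (9, Rae, k1)}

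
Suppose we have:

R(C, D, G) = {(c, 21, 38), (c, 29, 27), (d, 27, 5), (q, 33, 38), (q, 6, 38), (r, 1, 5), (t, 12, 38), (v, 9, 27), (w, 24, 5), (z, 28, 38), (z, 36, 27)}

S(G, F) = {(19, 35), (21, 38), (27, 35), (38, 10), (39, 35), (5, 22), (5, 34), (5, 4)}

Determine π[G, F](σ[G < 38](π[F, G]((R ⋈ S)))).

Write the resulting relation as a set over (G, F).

{(27, 35), (5, 22), (5, 34), (5, 4)}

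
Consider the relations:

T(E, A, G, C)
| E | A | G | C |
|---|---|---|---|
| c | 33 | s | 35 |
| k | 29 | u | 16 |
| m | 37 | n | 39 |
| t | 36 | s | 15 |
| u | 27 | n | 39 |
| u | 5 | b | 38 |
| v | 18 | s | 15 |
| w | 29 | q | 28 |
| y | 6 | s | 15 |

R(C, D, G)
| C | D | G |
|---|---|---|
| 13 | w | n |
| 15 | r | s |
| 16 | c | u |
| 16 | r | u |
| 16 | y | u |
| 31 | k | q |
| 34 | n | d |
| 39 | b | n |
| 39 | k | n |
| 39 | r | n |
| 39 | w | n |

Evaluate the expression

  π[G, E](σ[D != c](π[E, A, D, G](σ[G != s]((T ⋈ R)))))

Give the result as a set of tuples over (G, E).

{(n, m), (n, u), (u, k)}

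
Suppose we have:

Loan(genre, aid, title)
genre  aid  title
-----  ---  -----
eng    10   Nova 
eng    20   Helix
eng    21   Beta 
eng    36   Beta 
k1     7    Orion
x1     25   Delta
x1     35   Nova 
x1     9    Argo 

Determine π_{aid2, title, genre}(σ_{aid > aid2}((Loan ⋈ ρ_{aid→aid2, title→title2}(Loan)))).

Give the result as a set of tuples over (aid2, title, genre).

{(10, Beta, eng), (10, Helix, eng), (20, Beta, eng), (21, Beta, eng), (25, Nova, x1), (9, Delta, x1), (9, Nova, x1)}

ρ[aid→aid2, title→title2]: schema becomes (genre, aid2, title2); tuples unchanged.
Loan ⋈ ρ_{aid→aid2, title→title2}(Loan) (natural join on genre): {(eng, 10, Nova, 10, Nova), (eng, 10, Nova, 20, Helix), (eng, 10, Nova, 21, Beta), (eng, 10, Nova, 36, Beta), (eng, 20, Helix, 10, Nova), (eng, 20, Helix, 20, Helix), (eng, 20, Helix, 21, Beta), (eng, 20, Helix, 36, Beta), (eng, 21, Beta, 10, Nova), (eng, 21, Beta, 20, Helix), (eng, 21, Beta, 21, Beta), (eng, 21, Beta, 36, Beta), (eng, 36, Beta, 10, Nova), (eng, 36, Beta, 20, Helix), (eng, 36, Beta, 21, Beta), (eng, 36, Beta, 36, Beta), (k1, 7, Orion, 7, Orion), (x1, 25, Delta, 25, Delta), (x1, 25, Delta, 35, Nova), (x1, 25, Delta, 9, Argo), (x1, 35, Nova, 25, Delta), (x1, 35, Nova, 35, Nova), (x1, 35, Nova, 9, Argo), (x1, 9, Argo, 25, Delta), (x1, 9, Argo, 35, Nova), (x1, 9, Argo, 9, Argo)}
Filtering on aid > aid2 leaves {(eng, 20, Helix, 10, Nova), (eng, 21, Beta, 10, Nova), (eng, 21, Beta, 20, Helix), (eng, 36, Beta, 10, Nova), (eng, 36, Beta, 20, Helix), (eng, 36, Beta, 21, Beta), (x1, 25, Delta, 9, Argo), (x1, 35, Nova, 25, Delta), (x1, 35, Nova, 9, Argo)}.
Projecting to aid2, title, genre (2 duplicate(s) eliminated): {(10, Beta, eng), (10, Helix, eng), (20, Beta, eng), (21, Beta, eng), (25, Nova, x1), (9, Delta, x1), (9, Nova, x1)}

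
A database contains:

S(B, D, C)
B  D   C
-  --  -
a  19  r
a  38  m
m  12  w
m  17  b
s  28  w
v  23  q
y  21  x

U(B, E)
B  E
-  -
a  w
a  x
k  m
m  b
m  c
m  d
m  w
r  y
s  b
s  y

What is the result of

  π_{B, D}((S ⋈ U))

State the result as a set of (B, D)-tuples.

Natural join on B: {(a, 19, r, w), (a, 19, r, x), (a, 38, m, w), (a, 38, m, x), (m, 12, w, b), (m, 12, w, c), (m, 12, w, d), (m, 12, w, w), (m, 17, b, b), (m, 17, b, c), (m, 17, b, d), (m, 17, b, w), (s, 28, w, b), (s, 28, w, y)}
Keep only column(s) B, D (9 duplicate(s) eliminated): {(a, 19), (a, 38), (m, 12), (m, 17), (s, 28)}

{(a, 19), (a, 38), (m, 12), (m, 17), (s, 28)}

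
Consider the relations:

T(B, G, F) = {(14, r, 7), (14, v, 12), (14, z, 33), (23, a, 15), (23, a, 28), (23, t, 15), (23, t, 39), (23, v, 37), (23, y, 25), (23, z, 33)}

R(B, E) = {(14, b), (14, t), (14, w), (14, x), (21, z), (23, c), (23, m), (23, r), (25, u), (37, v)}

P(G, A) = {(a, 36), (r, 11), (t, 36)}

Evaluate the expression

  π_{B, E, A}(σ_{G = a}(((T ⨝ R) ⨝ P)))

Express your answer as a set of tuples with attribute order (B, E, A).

{(23, c, 36), (23, m, 36), (23, r, 36)}

Natural join on B: {(14, r, 7, b), (14, r, 7, t), (14, r, 7, w), (14, r, 7, x), (14, v, 12, b), (14, v, 12, t), (14, v, 12, w), (14, v, 12, x), (14, z, 33, b), (14, z, 33, t), (14, z, 33, w), (14, z, 33, x), (23, a, 15, c), (23, a, 15, m), (23, a, 15, r), (23, a, 28, c), (23, a, 28, m), (23, a, 28, r), (23, t, 15, c), (23, t, 15, m), (23, t, 15, r), (23, t, 39, c), (23, t, 39, m), (23, t, 39, r), (23, v, 37, c), (23, v, 37, m), (23, v, 37, r), (23, y, 25, c), (23, y, 25, m), (23, y, 25, r), (23, z, 33, c), (23, z, 33, m), (23, z, 33, r)}
Natural join on G: {(14, r, 7, b, 11), (14, r, 7, t, 11), (14, r, 7, w, 11), (14, r, 7, x, 11), (23, a, 15, c, 36), (23, a, 15, m, 36), (23, a, 15, r, 36), (23, a, 28, c, 36), (23, a, 28, m, 36), (23, a, 28, r, 36), (23, t, 15, c, 36), (23, t, 15, m, 36), (23, t, 15, r, 36), (23, t, 39, c, 36), (23, t, 39, m, 36), (23, t, 39, r, 36)}
σ[G = a]: keep tuples satisfying G = a → {(23, a, 15, c, 36), (23, a, 15, m, 36), (23, a, 15, r, 36), (23, a, 28, c, 36), (23, a, 28, m, 36), (23, a, 28, r, 36)}
Projecting to B, E, A (3 duplicate(s) eliminated): {(23, c, 36), (23, m, 36), (23, r, 36)}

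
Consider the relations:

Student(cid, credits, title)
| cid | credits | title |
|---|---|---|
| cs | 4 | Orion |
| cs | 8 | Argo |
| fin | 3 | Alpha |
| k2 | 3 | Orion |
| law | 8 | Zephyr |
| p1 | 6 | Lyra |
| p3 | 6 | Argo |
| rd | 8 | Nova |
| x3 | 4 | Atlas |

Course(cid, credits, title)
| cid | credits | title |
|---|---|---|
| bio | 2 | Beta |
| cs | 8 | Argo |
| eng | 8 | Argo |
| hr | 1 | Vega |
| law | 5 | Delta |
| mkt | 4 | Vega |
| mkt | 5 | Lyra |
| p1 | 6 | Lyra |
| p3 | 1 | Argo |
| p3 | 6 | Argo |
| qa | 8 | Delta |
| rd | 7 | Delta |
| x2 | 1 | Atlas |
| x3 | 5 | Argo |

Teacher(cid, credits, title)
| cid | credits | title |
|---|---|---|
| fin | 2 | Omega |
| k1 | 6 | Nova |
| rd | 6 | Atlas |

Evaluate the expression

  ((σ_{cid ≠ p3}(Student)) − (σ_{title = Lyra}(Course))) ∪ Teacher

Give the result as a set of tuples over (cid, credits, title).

{(cs, 4, Orion), (cs, 8, Argo), (fin, 2, Omega), (fin, 3, Alpha), (k1, 6, Nova), (k2, 3, Orion), (law, 8, Zephyr), (rd, 6, Atlas), (rd, 8, Nova), (x3, 4, Atlas)}

σ[cid ≠ p3]: keep tuples satisfying cid ≠ p3 → {(cs, 4, Orion), (cs, 8, Argo), (fin, 3, Alpha), (k2, 3, Orion), (law, 8, Zephyr), (p1, 6, Lyra), (rd, 8, Nova), (x3, 4, Atlas)}
σ[title = Lyra]: keep tuples satisfying title = Lyra → {(mkt, 5, Lyra), (p1, 6, Lyra)}
Difference: {(cs, 4, Orion), (cs, 8, Argo), (fin, 3, Alpha), (k2, 3, Orion), (law, 8, Zephyr), (p1, 6, Lyra), (rd, 8, Nova), (x3, 4, Atlas)} with {(mkt, 5, Lyra), (p1, 6, Lyra)} → {(cs, 4, Orion), (cs, 8, Argo), (fin, 3, Alpha), (k2, 3, Orion), (law, 8, Zephyr), (rd, 8, Nova), (x3, 4, Atlas)}
Union: {(cs, 4, Orion), (cs, 8, Argo), (fin, 3, Alpha), (k2, 3, Orion), (law, 8, Zephyr), (rd, 8, Nova), (x3, 4, Atlas)} with {(fin, 2, Omega), (k1, 6, Nova), (rd, 6, Atlas)} → {(cs, 4, Orion), (cs, 8, Argo), (fin, 2, Omega), (fin, 3, Alpha), (k1, 6, Nova), (k2, 3, Orion), (law, 8, Zephyr), (rd, 6, Atlas), (rd, 8, Nova), (x3, 4, Atlas)}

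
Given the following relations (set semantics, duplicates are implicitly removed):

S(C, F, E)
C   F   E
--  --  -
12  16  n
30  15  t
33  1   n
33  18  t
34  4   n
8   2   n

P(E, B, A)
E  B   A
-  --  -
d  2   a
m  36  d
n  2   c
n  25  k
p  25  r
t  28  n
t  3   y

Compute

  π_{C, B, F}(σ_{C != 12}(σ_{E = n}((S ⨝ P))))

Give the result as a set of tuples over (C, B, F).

S ⋈ P (natural join on E): {(12, 16, n, 2, c), (12, 16, n, 25, k), (30, 15, t, 28, n), (30, 15, t, 3, y), (33, 1, n, 2, c), (33, 1, n, 25, k), (33, 18, t, 28, n), (33, 18, t, 3, y), (34, 4, n, 2, c), (34, 4, n, 25, k), (8, 2, n, 2, c), (8, 2, n, 25, k)}
σ[E = n]: keep tuples satisfying E = n → {(12, 16, n, 2, c), (12, 16, n, 25, k), (33, 1, n, 2, c), (33, 1, n, 25, k), (34, 4, n, 2, c), (34, 4, n, 25, k), (8, 2, n, 2, c), (8, 2, n, 25, k)}
σ[C != 12]: keep tuples satisfying C != 12 → {(33, 1, n, 2, c), (33, 1, n, 25, k), (34, 4, n, 2, c), (34, 4, n, 25, k), (8, 2, n, 2, c), (8, 2, n, 25, k)}
Keep only column(s) C, B, F: {(33, 2, 1), (33, 25, 1), (34, 2, 4), (34, 25, 4), (8, 2, 2), (8, 25, 2)}

{(33, 2, 1), (33, 25, 1), (34, 2, 4), (34, 25, 4), (8, 2, 2), (8, 25, 2)}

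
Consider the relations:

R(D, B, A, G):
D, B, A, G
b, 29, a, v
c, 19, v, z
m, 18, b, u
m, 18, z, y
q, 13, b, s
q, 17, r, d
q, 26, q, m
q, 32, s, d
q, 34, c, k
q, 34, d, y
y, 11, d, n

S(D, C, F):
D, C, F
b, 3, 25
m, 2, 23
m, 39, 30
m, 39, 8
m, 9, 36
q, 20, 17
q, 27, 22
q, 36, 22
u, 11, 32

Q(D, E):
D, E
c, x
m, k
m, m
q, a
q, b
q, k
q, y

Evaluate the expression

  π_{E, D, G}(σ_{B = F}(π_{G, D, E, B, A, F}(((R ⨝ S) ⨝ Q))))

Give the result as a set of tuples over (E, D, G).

{(a, q, d), (b, q, d), (k, q, d), (y, q, d)}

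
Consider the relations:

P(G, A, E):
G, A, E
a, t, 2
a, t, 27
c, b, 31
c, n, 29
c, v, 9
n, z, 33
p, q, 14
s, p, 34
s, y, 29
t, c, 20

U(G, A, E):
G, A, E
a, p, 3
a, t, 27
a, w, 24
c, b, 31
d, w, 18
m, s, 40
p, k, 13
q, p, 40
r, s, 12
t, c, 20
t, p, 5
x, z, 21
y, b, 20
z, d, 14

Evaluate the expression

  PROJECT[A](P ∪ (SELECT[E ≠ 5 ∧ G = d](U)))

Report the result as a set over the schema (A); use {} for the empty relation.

{b, c, n, p, q, t, v, w, y, z}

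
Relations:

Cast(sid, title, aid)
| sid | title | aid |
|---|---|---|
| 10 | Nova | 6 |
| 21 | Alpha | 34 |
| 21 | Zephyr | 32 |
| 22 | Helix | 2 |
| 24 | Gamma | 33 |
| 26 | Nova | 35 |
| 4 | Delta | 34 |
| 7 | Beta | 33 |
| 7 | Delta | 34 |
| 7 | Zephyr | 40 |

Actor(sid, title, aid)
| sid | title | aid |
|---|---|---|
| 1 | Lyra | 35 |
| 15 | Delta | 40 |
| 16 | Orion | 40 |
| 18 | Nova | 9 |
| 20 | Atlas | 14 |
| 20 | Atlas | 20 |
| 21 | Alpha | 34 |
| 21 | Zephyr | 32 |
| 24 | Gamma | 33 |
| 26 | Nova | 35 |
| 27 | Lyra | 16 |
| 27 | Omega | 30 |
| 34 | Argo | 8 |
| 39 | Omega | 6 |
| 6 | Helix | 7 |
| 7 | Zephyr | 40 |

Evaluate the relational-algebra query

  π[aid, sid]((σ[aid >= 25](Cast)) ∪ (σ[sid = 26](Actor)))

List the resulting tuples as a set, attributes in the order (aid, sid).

{(32, 21), (33, 24), (33, 7), (34, 21), (34, 4), (34, 7), (35, 26), (40, 7)}

Filtering on aid >= 25 leaves {(21, Alpha, 34), (21, Zephyr, 32), (24, Gamma, 33), (26, Nova, 35), (4, Delta, 34), (7, Beta, 33), (7, Delta, 34), (7, Zephyr, 40)}.
Filtering on sid = 26 leaves {(26, Nova, 35)}.
Set union of the two operands is {(21, Alpha, 34), (21, Zephyr, 32), (24, Gamma, 33), (26, Nova, 35), (4, Delta, 34), (7, Beta, 33), (7, Delta, 34), (7, Zephyr, 40)}.
π_{aid, sid} gives {(32, 21), (33, 24), (33, 7), (34, 21), (34, 4), (34, 7), (35, 26), (40, 7)}.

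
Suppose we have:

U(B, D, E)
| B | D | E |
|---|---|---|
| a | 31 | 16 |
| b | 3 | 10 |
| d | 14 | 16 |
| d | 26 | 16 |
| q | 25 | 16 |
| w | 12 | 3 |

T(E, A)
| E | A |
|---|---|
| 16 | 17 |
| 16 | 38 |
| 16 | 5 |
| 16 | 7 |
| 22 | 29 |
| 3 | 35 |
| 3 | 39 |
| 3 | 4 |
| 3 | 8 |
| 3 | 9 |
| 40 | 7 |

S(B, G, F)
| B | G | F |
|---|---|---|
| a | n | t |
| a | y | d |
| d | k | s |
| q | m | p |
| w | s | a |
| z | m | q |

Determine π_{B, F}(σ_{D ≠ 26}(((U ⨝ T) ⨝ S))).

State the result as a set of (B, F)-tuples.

U ⋈ T (natural join on E): {(a, 31, 16, 17), (a, 31, 16, 38), (a, 31, 16, 5), (a, 31, 16, 7), (d, 14, 16, 17), (d, 14, 16, 38), (d, 14, 16, 5), (d, 14, 16, 7), (d, 26, 16, 17), (d, 26, 16, 38), (d, 26, 16, 5), (d, 26, 16, 7), (q, 25, 16, 17), (q, 25, 16, 38), (q, 25, 16, 5), (q, 25, 16, 7), (w, 12, 3, 35), (w, 12, 3, 39), (w, 12, 3, 4), (w, 12, 3, 8), (w, 12, 3, 9)}
(U ⨝ T) ⋈ S (natural join on B): {(a, 31, 16, 17, n, t), (a, 31, 16, 17, y, d), (a, 31, 16, 38, n, t), (a, 31, 16, 38, y, d), (a, 31, 16, 5, n, t), (a, 31, 16, 5, y, d), (a, 31, 16, 7, n, t), (a, 31, 16, 7, y, d), (d, 14, 16, 17, k, s), (d, 14, 16, 38, k, s), (d, 14, 16, 5, k, s), (d, 14, 16, 7, k, s), (d, 26, 16, 17, k, s), (d, 26, 16, 38, k, s), (d, 26, 16, 5, k, s), (d, 26, 16, 7, k, s), (q, 25, 16, 17, m, p), (q, 25, 16, 38, m, p), (q, 25, 16, 5, m, p), (q, 25, 16, 7, m, p), (w, 12, 3, 35, s, a), (w, 12, 3, 39, s, a), (w, 12, 3, 4, s, a), (w, 12, 3, 8, s, a), (w, 12, 3, 9, s, a)}
σ[D ≠ 26]: keep tuples satisfying D ≠ 26 → {(a, 31, 16, 17, n, t), (a, 31, 16, 17, y, d), (a, 31, 16, 38, n, t), (a, 31, 16, 38, y, d), (a, 31, 16, 5, n, t), (a, 31, 16, 5, y, d), (a, 31, 16, 7, n, t), (a, 31, 16, 7, y, d), (d, 14, 16, 17, k, s), (d, 14, 16, 38, k, s), (d, 14, 16, 5, k, s), (d, 14, 16, 7, k, s), (q, 25, 16, 17, m, p), (q, 25, 16, 38, m, p), (q, 25, 16, 5, m, p), (q, 25, 16, 7, m, p), (w, 12, 3, 35, s, a), (w, 12, 3, 39, s, a), (w, 12, 3, 4, s, a), (w, 12, 3, 8, s, a), (w, 12, 3, 9, s, a)}
Projecting to B, F (16 duplicate(s) eliminated): {(a, d), (a, t), (d, s), (q, p), (w, a)}

{(a, d), (a, t), (d, s), (q, p), (w, a)}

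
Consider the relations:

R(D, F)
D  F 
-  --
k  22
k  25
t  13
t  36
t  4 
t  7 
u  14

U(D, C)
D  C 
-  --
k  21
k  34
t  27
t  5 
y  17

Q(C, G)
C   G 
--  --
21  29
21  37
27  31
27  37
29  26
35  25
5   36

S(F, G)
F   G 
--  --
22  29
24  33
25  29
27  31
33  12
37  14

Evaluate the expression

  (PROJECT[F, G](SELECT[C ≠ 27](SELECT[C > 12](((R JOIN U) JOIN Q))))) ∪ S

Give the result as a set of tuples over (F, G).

Natural join on D: {(k, 22, 21), (k, 22, 34), (k, 25, 21), (k, 25, 34), (t, 13, 27), (t, 13, 5), (t, 36, 27), (t, 36, 5), (t, 4, 27), (t, 4, 5), (t, 7, 27), (t, 7, 5)}
Natural join on C: {(k, 22, 21, 29), (k, 22, 21, 37), (k, 25, 21, 29), (k, 25, 21, 37), (t, 13, 27, 31), (t, 13, 27, 37), (t, 13, 5, 36), (t, 36, 27, 31), (t, 36, 27, 37), (t, 36, 5, 36), (t, 4, 27, 31), (t, 4, 27, 37), (t, 4, 5, 36), (t, 7, 27, 31), (t, 7, 27, 37), (t, 7, 5, 36)}
Apply σ_{C > 12}; surviving tuples: {(k, 22, 21, 29), (k, 22, 21, 37), (k, 25, 21, 29), (k, 25, 21, 37), (t, 13, 27, 31), (t, 13, 27, 37), (t, 36, 27, 31), (t, 36, 27, 37), (t, 4, 27, 31), (t, 4, 27, 37), (t, 7, 27, 31), (t, 7, 27, 37)}
Apply σ_{C ≠ 27}; surviving tuples: {(k, 22, 21, 29), (k, 22, 21, 37), (k, 25, 21, 29), (k, 25, 21, 37)}
π[F, G]: project onto (F, G) → {(22, 29), (22, 37), (25, 29), (25, 37)}
Set union of the two operands is {(22, 29), (22, 37), (24, 33), (25, 29), (25, 37), (27, 31), (33, 12), (37, 14)}.

{(22, 29), (22, 37), (24, 33), (25, 29), (25, 37), (27, 31), (33, 12), (37, 14)}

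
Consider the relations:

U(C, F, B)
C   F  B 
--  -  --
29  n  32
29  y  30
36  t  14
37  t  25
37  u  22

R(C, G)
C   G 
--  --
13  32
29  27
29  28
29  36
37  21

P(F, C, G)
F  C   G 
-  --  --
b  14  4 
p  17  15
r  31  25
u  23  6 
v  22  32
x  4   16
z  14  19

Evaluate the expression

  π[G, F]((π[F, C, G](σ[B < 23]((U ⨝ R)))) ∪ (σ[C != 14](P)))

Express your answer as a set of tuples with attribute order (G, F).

{(15, p), (16, x), (21, u), (25, r), (32, v), (6, u)}

Natural join on C: {(29, n, 32, 27), (29, n, 32, 28), (29, n, 32, 36), (29, y, 30, 27), (29, y, 30, 28), (29, y, 30, 36), (37, t, 25, 21), (37, u, 22, 21)}
Filtering on B < 23 leaves {(37, u, 22, 21)}.
Projecting to F, C, G: {(u, 37, 21)}
Filtering on C != 14 leaves {(p, 17, 15), (r, 31, 25), (u, 23, 6), (v, 22, 32), (x, 4, 16)}.
Set union of the two operands is {(p, 17, 15), (r, 31, 25), (u, 23, 6), (u, 37, 21), (v, 22, 32), (x, 4, 16)}.
Projecting to G, F: {(15, p), (16, x), (21, u), (25, r), (32, v), (6, u)}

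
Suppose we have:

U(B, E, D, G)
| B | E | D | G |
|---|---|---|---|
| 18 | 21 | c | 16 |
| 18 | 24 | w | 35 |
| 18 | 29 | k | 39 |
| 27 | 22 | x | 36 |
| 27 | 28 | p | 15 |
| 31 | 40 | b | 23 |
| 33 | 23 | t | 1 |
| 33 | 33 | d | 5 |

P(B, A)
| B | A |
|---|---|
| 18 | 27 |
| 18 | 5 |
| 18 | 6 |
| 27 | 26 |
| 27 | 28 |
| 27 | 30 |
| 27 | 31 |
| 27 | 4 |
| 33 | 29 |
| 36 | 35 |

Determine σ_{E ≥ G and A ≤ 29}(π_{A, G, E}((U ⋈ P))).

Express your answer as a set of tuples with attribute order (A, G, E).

{(26, 15, 28), (27, 16, 21), (28, 15, 28), (29, 1, 23), (29, 5, 33), (4, 15, 28), (5, 16, 21), (6, 16, 21)}

Joining U and P on B yields {(18, 21, c, 16, 27), (18, 21, c, 16, 5), (18, 21, c, 16, 6), (18, 24, w, 35, 27), (18, 24, w, 35, 5), (18, 24, w, 35, 6), (18, 29, k, 39, 27), (18, 29, k, 39, 5), (18, 29, k, 39, 6), (27, 22, x, 36, 26), (27, 22, x, 36, 28), (27, 22, x, 36, 30), (27, 22, x, 36, 31), (27, 22, x, 36, 4), (27, 28, p, 15, 26), (27, 28, p, 15, 28), (27, 28, p, 15, 30), (27, 28, p, 15, 31), (27, 28, p, 15, 4), (33, 23, t, 1, 29), (33, 33, d, 5, 29)}.
π[A, G, E]: project onto (A, G, E) → {(26, 15, 28), (26, 36, 22), (27, 16, 21), (27, 35, 24), (27, 39, 29), (28, 15, 28), (28, 36, 22), (29, 1, 23), (29, 5, 33), (30, 15, 28), (30, 36, 22), (31, 15, 28), (31, 36, 22), (4, 15, 28), (4, 36, 22), (5, 16, 21), (5, 35, 24), (5, 39, 29), (6, 16, 21), (6, 35, 24), (6, 39, 29)}
Apply σ_{E ≥ G and A ≤ 29}; surviving tuples: {(26, 15, 28), (27, 16, 21), (28, 15, 28), (29, 1, 23), (29, 5, 33), (4, 15, 28), (5, 16, 21), (6, 16, 21)}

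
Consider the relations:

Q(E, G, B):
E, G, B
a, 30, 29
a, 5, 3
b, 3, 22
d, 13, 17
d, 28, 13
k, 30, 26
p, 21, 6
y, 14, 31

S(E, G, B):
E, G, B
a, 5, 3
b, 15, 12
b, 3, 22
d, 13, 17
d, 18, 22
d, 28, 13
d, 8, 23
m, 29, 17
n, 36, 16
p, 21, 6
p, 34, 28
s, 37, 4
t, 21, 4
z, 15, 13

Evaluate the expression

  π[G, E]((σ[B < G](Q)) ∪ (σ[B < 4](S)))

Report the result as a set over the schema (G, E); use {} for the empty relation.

Filtering on B < G leaves {(a, 30, 29), (a, 5, 3), (d, 28, 13), (k, 30, 26), (p, 21, 6)}.
Filtering on B < 4 leaves {(a, 5, 3)}.
Union: {(a, 30, 29), (a, 5, 3), (d, 28, 13), (k, 30, 26), (p, 21, 6)} with {(a, 5, 3)} → {(a, 30, 29), (a, 5, 3), (d, 28, 13), (k, 30, 26), (p, 21, 6)}
Keep only column(s) G, E: {(21, p), (28, d), (30, a), (30, k), (5, a)}

{(21, p), (28, d), (30, a), (30, k), (5, a)}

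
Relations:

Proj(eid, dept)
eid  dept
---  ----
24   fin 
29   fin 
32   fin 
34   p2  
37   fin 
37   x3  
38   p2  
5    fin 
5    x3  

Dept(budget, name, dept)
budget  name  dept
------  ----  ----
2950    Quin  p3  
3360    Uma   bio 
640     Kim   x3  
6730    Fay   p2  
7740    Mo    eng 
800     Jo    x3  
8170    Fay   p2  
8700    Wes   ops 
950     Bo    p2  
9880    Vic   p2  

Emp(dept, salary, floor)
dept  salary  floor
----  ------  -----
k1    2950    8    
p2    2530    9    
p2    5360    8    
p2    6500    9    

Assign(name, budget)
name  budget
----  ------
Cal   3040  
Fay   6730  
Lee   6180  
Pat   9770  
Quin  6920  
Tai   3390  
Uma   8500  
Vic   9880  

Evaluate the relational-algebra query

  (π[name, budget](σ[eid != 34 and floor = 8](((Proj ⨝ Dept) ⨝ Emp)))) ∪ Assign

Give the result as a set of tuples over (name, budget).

Joining Proj and Dept on dept yields {(34, p2, 6730, Fay), (34, p2, 8170, Fay), (34, p2, 950, Bo), (34, p2, 9880, Vic), (37, x3, 640, Kim), (37, x3, 800, Jo), (38, p2, 6730, Fay), (38, p2, 8170, Fay), (38, p2, 950, Bo), (38, p2, 9880, Vic), (5, x3, 640, Kim), (5, x3, 800, Jo)}.
Joining (Proj ⨝ Dept) and Emp on dept yields {(34, p2, 6730, Fay, 2530, 9), (34, p2, 6730, Fay, 5360, 8), (34, p2, 6730, Fay, 6500, 9), (34, p2, 8170, Fay, 2530, 9), (34, p2, 8170, Fay, 5360, 8), (34, p2, 8170, Fay, 6500, 9), (34, p2, 950, Bo, 2530, 9), (34, p2, 950, Bo, 5360, 8), (34, p2, 950, Bo, 6500, 9), (34, p2, 9880, Vic, 2530, 9), (34, p2, 9880, Vic, 5360, 8), (34, p2, 9880, Vic, 6500, 9), (38, p2, 6730, Fay, 2530, 9), (38, p2, 6730, Fay, 5360, 8), (38, p2, 6730, Fay, 6500, 9), (38, p2, 8170, Fay, 2530, 9), (38, p2, 8170, Fay, 5360, 8), (38, p2, 8170, Fay, 6500, 9), (38, p2, 950, Bo, 2530, 9), (38, p2, 950, Bo, 5360, 8), (38, p2, 950, Bo, 6500, 9), (38, p2, 9880, Vic, 2530, 9), (38, p2, 9880, Vic, 5360, 8), (38, p2, 9880, Vic, 6500, 9)}.
Selection eid != 34 and floor = 8: {(38, p2, 6730, Fay, 5360, 8), (38, p2, 8170, Fay, 5360, 8), (38, p2, 950, Bo, 5360, 8), (38, p2, 9880, Vic, 5360, 8)}
π_{name, budget} gives {(Bo, 950), (Fay, 6730), (Fay, 8170), (Vic, 9880)}.
Set union of the two operands is {(Bo, 950), (Cal, 3040), (Fay, 6730), (Fay, 8170), (Lee, 6180), (Pat, 9770), (Quin, 6920), (Tai, 3390), (Uma, 8500), (Vic, 9880)}.

{(Bo, 950), (Cal, 3040), (Fay, 6730), (Fay, 8170), (Lee, 6180), (Pat, 9770), (Quin, 6920), (Tai, 3390), (Uma, 8500), (Vic, 9880)}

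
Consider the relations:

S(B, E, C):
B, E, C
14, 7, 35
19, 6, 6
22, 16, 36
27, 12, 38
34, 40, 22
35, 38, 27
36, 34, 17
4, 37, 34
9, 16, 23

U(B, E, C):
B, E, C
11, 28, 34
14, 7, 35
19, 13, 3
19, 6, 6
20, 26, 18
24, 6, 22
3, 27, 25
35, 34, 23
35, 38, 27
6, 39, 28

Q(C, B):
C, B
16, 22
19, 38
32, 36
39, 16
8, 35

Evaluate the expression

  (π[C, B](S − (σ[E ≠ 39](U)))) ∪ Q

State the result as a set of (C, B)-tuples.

{(16, 22), (17, 36), (19, 38), (22, 34), (23, 9), (32, 36), (34, 4), (36, 22), (38, 27), (39, 16), (8, 35)}

Apply σ_{E ≠ 39}; surviving tuples: {(11, 28, 34), (14, 7, 35), (19, 13, 3), (19, 6, 6), (20, 26, 18), (24, 6, 22), (3, 27, 25), (35, 34, 23), (35, 38, 27)}
Set difference of the two operands is {(22, 16, 36), (27, 12, 38), (34, 40, 22), (36, 34, 17), (4, 37, 34), (9, 16, 23)}.
π[C, B]: project onto (C, B) → {(17, 36), (22, 34), (23, 9), (34, 4), (36, 22), (38, 27)}
Set union of the two operands is {(16, 22), (17, 36), (19, 38), (22, 34), (23, 9), (32, 36), (34, 4), (36, 22), (38, 27), (39, 16), (8, 35)}.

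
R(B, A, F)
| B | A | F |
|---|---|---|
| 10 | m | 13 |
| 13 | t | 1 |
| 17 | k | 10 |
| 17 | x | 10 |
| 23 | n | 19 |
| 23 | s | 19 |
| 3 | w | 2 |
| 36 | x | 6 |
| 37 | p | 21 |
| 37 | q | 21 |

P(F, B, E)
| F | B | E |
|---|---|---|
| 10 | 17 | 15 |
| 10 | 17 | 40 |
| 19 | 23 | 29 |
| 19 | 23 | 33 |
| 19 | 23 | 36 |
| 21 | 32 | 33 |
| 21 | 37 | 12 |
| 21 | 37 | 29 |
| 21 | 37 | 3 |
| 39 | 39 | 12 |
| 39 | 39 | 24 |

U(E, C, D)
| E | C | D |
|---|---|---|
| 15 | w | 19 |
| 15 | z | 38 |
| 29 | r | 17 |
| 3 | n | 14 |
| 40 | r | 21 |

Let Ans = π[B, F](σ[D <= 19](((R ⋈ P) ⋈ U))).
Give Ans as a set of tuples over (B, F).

{(17, 10), (23, 19), (37, 21)}

R ⋈ P (natural join on B, F): {(17, k, 10, 15), (17, k, 10, 40), (17, x, 10, 15), (17, x, 10, 40), (23, n, 19, 29), (23, n, 19, 33), (23, n, 19, 36), (23, s, 19, 29), (23, s, 19, 33), (23, s, 19, 36), (37, p, 21, 12), (37, p, 21, 29), (37, p, 21, 3), (37, q, 21, 12), (37, q, 21, 29), (37, q, 21, 3)}
(R ⋈ P) ⋈ U (natural join on E): {(17, k, 10, 15, w, 19), (17, k, 10, 15, z, 38), (17, k, 10, 40, r, 21), (17, x, 10, 15, w, 19), (17, x, 10, 15, z, 38), (17, x, 10, 40, r, 21), (23, n, 19, 29, r, 17), (23, s, 19, 29, r, 17), (37, p, 21, 29, r, 17), (37, p, 21, 3, n, 14), (37, q, 21, 29, r, 17), (37, q, 21, 3, n, 14)}
Apply σ_{D <= 19}; surviving tuples: {(17, k, 10, 15, w, 19), (17, x, 10, 15, w, 19), (23, n, 19, 29, r, 17), (23, s, 19, 29, r, 17), (37, p, 21, 29, r, 17), (37, p, 21, 3, n, 14), (37, q, 21, 29, r, 17), (37, q, 21, 3, n, 14)}
Keep only column(s) B, F (5 duplicate(s) eliminated): {(17, 10), (23, 19), (37, 21)}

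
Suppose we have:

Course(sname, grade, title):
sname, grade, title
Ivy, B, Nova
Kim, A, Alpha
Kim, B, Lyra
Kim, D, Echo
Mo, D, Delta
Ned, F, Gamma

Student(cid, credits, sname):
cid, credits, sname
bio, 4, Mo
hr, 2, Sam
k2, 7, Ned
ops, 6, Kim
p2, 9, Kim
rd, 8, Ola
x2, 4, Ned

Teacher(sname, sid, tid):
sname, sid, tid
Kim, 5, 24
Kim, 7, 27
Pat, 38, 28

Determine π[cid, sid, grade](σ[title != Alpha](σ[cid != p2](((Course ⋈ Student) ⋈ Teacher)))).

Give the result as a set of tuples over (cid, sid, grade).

{(ops, 5, B), (ops, 5, D), (ops, 7, B), (ops, 7, D)}

Joining Course and Student on sname yields {(Kim, A, Alpha, ops, 6), (Kim, A, Alpha, p2, 9), (Kim, B, Lyra, ops, 6), (Kim, B, Lyra, p2, 9), (Kim, D, Echo, ops, 6), (Kim, D, Echo, p2, 9), (Mo, D, Delta, bio, 4), (Ned, F, Gamma, k2, 7), (Ned, F, Gamma, x2, 4)}.
Joining (Course ⋈ Student) and Teacher on sname yields {(Kim, A, Alpha, ops, 6, 5, 24), (Kim, A, Alpha, ops, 6, 7, 27), (Kim, A, Alpha, p2, 9, 5, 24), (Kim, A, Alpha, p2, 9, 7, 27), (Kim, B, Lyra, ops, 6, 5, 24), (Kim, B, Lyra, ops, 6, 7, 27), (Kim, B, Lyra, p2, 9, 5, 24), (Kim, B, Lyra, p2, 9, 7, 27), (Kim, D, Echo, ops, 6, 5, 24), (Kim, D, Echo, ops, 6, 7, 27), (Kim, D, Echo, p2, 9, 5, 24), (Kim, D, Echo, p2, 9, 7, 27)}.
Apply σ_{cid != p2}; surviving tuples: {(Kim, A, Alpha, ops, 6, 5, 24), (Kim, A, Alpha, ops, 6, 7, 27), (Kim, B, Lyra, ops, 6, 5, 24), (Kim, B, Lyra, ops, 6, 7, 27), (Kim, D, Echo, ops, 6, 5, 24), (Kim, D, Echo, ops, 6, 7, 27)}
Apply σ_{title != Alpha}; surviving tuples: {(Kim, B, Lyra, ops, 6, 5, 24), (Kim, B, Lyra, ops, 6, 7, 27), (Kim, D, Echo, ops, 6, 5, 24), (Kim, D, Echo, ops, 6, 7, 27)}
π_{cid, sid, grade} gives {(ops, 5, B), (ops, 5, D), (ops, 7, B), (ops, 7, D)}.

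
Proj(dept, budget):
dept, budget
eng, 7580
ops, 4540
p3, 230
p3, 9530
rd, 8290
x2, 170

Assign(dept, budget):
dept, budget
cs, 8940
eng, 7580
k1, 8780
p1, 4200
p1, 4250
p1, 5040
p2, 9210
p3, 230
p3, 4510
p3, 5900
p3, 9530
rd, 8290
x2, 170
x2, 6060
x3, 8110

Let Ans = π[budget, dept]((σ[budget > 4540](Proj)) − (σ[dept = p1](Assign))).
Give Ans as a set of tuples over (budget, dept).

Filtering on budget > 4540 leaves {(eng, 7580), (p3, 9530), (rd, 8290)}.
Filtering on dept = p1 leaves {(p1, 4200), (p1, 4250), (p1, 5040)}.
Set difference of the two operands is {(eng, 7580), (p3, 9530), (rd, 8290)}.
Projecting to budget, dept: {(7580, eng), (8290, rd), (9530, p3)}

{(7580, eng), (8290, rd), (9530, p3)}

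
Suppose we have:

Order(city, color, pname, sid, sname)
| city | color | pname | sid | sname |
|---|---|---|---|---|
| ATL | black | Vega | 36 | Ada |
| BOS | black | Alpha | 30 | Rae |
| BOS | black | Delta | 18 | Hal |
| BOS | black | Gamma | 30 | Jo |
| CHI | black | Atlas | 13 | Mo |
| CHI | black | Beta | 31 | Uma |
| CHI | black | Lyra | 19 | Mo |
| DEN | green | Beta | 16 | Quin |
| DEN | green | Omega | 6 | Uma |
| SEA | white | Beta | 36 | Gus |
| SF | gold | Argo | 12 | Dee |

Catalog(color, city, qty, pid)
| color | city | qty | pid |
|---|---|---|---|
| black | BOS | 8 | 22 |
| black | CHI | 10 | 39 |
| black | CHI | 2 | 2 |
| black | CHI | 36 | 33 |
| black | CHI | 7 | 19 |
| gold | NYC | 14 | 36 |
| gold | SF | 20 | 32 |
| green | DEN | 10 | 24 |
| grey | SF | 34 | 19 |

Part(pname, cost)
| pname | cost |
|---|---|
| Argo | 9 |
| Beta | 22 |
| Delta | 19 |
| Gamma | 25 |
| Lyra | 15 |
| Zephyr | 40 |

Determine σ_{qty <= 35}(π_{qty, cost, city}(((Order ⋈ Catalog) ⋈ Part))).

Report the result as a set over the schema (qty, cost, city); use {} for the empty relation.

{(10, 15, CHI), (10, 22, CHI), (10, 22, DEN), (2, 15, CHI), (2, 22, CHI), (20, 9, SF), (7, 15, CHI), (7, 22, CHI), (8, 19, BOS), (8, 25, BOS)}

Natural join on city, color: {(BOS, black, Alpha, 30, Rae, 8, 22), (BOS, black, Delta, 18, Hal, 8, 22), (BOS, black, Gamma, 30, Jo, 8, 22), (CHI, black, Atlas, 13, Mo, 10, 39), (CHI, black, Atlas, 13, Mo, 2, 2), (CHI, black, Atlas, 13, Mo, 36, 33), (CHI, black, Atlas, 13, Mo, 7, 19), (CHI, black, Beta, 31, Uma, 10, 39), (CHI, black, Beta, 31, Uma, 2, 2), (CHI, black, Beta, 31, Uma, 36, 33), (CHI, black, Beta, 31, Uma, 7, 19), (CHI, black, Lyra, 19, Mo, 10, 39), (CHI, black, Lyra, 19, Mo, 2, 2), (CHI, black, Lyra, 19, Mo, 36, 33), (CHI, black, Lyra, 19, Mo, 7, 19), (DEN, green, Beta, 16, Quin, 10, 24), (DEN, green, Omega, 6, Uma, 10, 24), (SF, gold, Argo, 12, Dee, 20, 32)}
Natural join on pname: {(BOS, black, Delta, 18, Hal, 8, 22, 19), (BOS, black, Gamma, 30, Jo, 8, 22, 25), (CHI, black, Beta, 31, Uma, 10, 39, 22), (CHI, black, Beta, 31, Uma, 2, 2, 22), (CHI, black, Beta, 31, Uma, 36, 33, 22), (CHI, black, Beta, 31, Uma, 7, 19, 22), (CHI, black, Lyra, 19, Mo, 10, 39, 15), (CHI, black, Lyra, 19, Mo, 2, 2, 15), (CHI, black, Lyra, 19, Mo, 36, 33, 15), (CHI, black, Lyra, 19, Mo, 7, 19, 15), (DEN, green, Beta, 16, Quin, 10, 24, 22), (SF, gold, Argo, 12, Dee, 20, 32, 9)}
π_{qty, cost, city} gives {(10, 15, CHI), (10, 22, CHI), (10, 22, DEN), (2, 15, CHI), (2, 22, CHI), (20, 9, SF), (36, 15, CHI), (36, 22, CHI), (7, 15, CHI), (7, 22, CHI), (8, 19, BOS), (8, 25, BOS)}.
Apply σ_{qty <= 35}; surviving tuples: {(10, 15, CHI), (10, 22, CHI), (10, 22, DEN), (2, 15, CHI), (2, 22, CHI), (20, 9, SF), (7, 15, CHI), (7, 22, CHI), (8, 19, BOS), (8, 25, BOS)}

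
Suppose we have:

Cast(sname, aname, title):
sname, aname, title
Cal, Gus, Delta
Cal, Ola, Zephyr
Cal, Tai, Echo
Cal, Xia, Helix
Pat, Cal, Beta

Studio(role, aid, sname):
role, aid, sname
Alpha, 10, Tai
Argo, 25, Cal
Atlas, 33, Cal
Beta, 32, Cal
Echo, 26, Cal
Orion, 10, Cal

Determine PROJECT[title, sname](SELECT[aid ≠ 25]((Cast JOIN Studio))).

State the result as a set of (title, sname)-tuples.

{(Delta, Cal), (Echo, Cal), (Helix, Cal), (Zephyr, Cal)}

Cast ⋈ Studio (natural join on sname): {(Cal, Gus, Delta, Argo, 25), (Cal, Gus, Delta, Atlas, 33), (Cal, Gus, Delta, Beta, 32), (Cal, Gus, Delta, Echo, 26), (Cal, Gus, Delta, Orion, 10), (Cal, Ola, Zephyr, Argo, 25), (Cal, Ola, Zephyr, Atlas, 33), (Cal, Ola, Zephyr, Beta, 32), (Cal, Ola, Zephyr, Echo, 26), (Cal, Ola, Zephyr, Orion, 10), (Cal, Tai, Echo, Argo, 25), (Cal, Tai, Echo, Atlas, 33), (Cal, Tai, Echo, Beta, 32), (Cal, Tai, Echo, Echo, 26), (Cal, Tai, Echo, Orion, 10), (Cal, Xia, Helix, Argo, 25), (Cal, Xia, Helix, Atlas, 33), (Cal, Xia, Helix, Beta, 32), (Cal, Xia, Helix, Echo, 26), (Cal, Xia, Helix, Orion, 10)}
Selection aid ≠ 25: {(Cal, Gus, Delta, Atlas, 33), (Cal, Gus, Delta, Beta, 32), (Cal, Gus, Delta, Echo, 26), (Cal, Gus, Delta, Orion, 10), (Cal, Ola, Zephyr, Atlas, 33), (Cal, Ola, Zephyr, Beta, 32), (Cal, Ola, Zephyr, Echo, 26), (Cal, Ola, Zephyr, Orion, 10), (Cal, Tai, Echo, Atlas, 33), (Cal, Tai, Echo, Beta, 32), (Cal, Tai, Echo, Echo, 26), (Cal, Tai, Echo, Orion, 10), (Cal, Xia, Helix, Atlas, 33), (Cal, Xia, Helix, Beta, 32), (Cal, Xia, Helix, Echo, 26), (Cal, Xia, Helix, Orion, 10)}
π_{title, sname} gives {(Delta, Cal), (Echo, Cal), (Helix, Cal), (Zephyr, Cal)} (12 duplicate(s) eliminated).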